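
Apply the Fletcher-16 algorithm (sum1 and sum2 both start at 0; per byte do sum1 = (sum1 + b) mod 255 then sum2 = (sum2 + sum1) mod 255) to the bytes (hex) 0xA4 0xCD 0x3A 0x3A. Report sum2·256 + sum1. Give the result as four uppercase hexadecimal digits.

AAE6

Running sums (mod 255):
  after byte 0 (0xA4): sum1=164, sum2=164
  after byte 1 (0xCD): sum1=114, sum2=23
  after byte 2 (0x3A): sum1=172, sum2=195
  after byte 3 (0x3A): sum1=230, sum2=170
Checksum = sum2·256 + sum1 = 170·256 + 230 = 43750 = 0xAAE6.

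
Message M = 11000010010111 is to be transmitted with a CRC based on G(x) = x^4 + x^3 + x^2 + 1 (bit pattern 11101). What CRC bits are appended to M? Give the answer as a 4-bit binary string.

0111

Append 4 zeros: 110000100101110000. Divide by 11101 (XOR where the leading bit is 1):
  pos 0: 11000 XOR 11101 = 00101
  pos 2: 10101 XOR 11101 = 01000
  pos 3: 10000 XOR 11101 = 01101
  pos 4: 11010 XOR 11101 = 00111
  pos 6: 11110 XOR 11101 = 00011
  pos 9: 11111 XOR 11101 = 00010
  pos 12: 10000 XOR 11101 = 01101
  pos 13: 11010 XOR 11101 = 00111
Remainder (last 4 bits) = 0111. This is the CRC / FCS.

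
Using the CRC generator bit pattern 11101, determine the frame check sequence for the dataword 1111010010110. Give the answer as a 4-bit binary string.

1111

Append 4 zeros: 11110100101100000. Divide by 11101 (XOR where the leading bit is 1):
  pos 0: 11110 XOR 11101 = 00011
  pos 3: 11100 XOR 11101 = 00001
  pos 7: 11011 XOR 11101 = 00110
  pos 9: 11000 XOR 11101 = 00101
  pos 11: 10100 XOR 11101 = 01001
  pos 12: 10010 XOR 11101 = 01111
Remainder (last 4 bits) = 1111. This is the CRC / FCS.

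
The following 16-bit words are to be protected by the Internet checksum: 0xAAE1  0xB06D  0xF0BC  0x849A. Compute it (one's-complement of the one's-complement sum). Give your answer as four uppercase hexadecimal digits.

2F59

One's-complement addition (fold any carry out of bit 15 back into bit 0):
  0xAAE1 + 0xB06D = 0x15B4E → wrap carry → 0x5B4F
  0x5B4F + 0xF0BC = 0x14C0B → wrap carry → 0x4C0C
  0x4C0C + 0x849A = 0x0D0A6
One's-complement sum = 0xD0A6.
Checksum = ~0xD0A6 & 0xFFFF = 0x2F59.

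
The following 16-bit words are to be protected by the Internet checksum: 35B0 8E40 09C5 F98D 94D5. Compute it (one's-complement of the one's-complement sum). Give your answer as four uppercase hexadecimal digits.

One's-complement addition (fold any carry out of bit 15 back into bit 0):
  0x35B0 + 0x8E40 = 0x0C3F0
  0xC3F0 + 0x09C5 = 0x0CDB5
  0xCDB5 + 0xF98D = 0x1C742 → wrap carry → 0xC743
  0xC743 + 0x94D5 = 0x15C18 → wrap carry → 0x5C19
One's-complement sum = 0x5C19.
Checksum = ~0x5C19 & 0xFFFF = 0xA3E6.

A3E6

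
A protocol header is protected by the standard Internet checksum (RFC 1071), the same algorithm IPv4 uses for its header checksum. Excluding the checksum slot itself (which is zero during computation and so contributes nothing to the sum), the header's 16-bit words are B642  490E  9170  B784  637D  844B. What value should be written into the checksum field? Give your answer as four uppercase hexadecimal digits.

One's-complement addition (fold any carry out of bit 15 back into bit 0):
  0xB642 + 0x490E = 0x0FF50
  0xFF50 + 0x9170 = 0x190C0 → wrap carry → 0x90C1
  0x90C1 + 0xB784 = 0x14845 → wrap carry → 0x4846
  0x4846 + 0x637D = 0x0ABC3
  0xABC3 + 0x844B = 0x1300E → wrap carry → 0x300F
One's-complement sum = 0x300F.
Checksum = ~0x300F & 0xFFFF = 0xCFF0.

CFF0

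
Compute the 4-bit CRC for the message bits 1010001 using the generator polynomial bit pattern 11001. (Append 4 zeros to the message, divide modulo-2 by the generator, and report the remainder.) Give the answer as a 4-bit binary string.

Append 4 zeros: 10100010000. Divide by 11001 (XOR where the leading bit is 1):
  pos 0: 10100 XOR 11001 = 01101
  pos 1: 11010 XOR 11001 = 00011
  pos 4: 11100 XOR 11001 = 00101
  pos 6: 10100 XOR 11001 = 01101
Remainder (last 4 bits) = 1101. This is the CRC / FCS.

1101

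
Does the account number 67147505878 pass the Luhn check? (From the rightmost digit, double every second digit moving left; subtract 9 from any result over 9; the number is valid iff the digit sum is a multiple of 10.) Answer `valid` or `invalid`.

From the right, keep odd positions and double even positions (subtract 9 from any doubled value over 9):
  doubled (positions 2,4,...): 5 1 1 8 5 → sum 20
  kept (positions 1,3,...): 8 8 0 7 1 6 → sum 30
Total = 50.
50 mod 10 = 0, so the number is valid.

valid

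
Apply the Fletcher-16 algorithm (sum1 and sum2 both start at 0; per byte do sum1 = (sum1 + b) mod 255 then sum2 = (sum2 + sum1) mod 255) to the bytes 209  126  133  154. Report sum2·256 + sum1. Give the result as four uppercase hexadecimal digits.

Running sums (mod 255):
  after byte 0 (209): sum1=209, sum2=209
  after byte 1 (126): sum1=80, sum2=34
  after byte 2 (133): sum1=213, sum2=247
  after byte 3 (154): sum1=112, sum2=104
Checksum = sum2·256 + sum1 = 104·256 + 112 = 26736 = 0x6870.

6870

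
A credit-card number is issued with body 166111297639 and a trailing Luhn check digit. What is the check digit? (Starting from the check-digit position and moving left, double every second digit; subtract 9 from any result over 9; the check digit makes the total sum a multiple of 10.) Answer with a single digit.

2

Partial digits right→left: 9 3 6 7 9 2 1 1 1 6 6 1
Double every second digit counting from the check-digit position (so the 1st, 3rd, 5th, ... of the partial from the right).
  doubled (with −9 where >9): 9 3 9 2 2 3 → sum 28
  kept as-is: 3 7 2 1 6 1 → sum 20
Total = 28 + 20 = 48.
Check digit = (10 − (48 mod 10)) mod 10 = 2.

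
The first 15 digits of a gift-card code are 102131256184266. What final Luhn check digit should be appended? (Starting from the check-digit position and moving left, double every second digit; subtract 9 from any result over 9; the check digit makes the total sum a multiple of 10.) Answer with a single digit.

Partial digits right→left: 6 6 2 4 8 1 6 5 2 1 3 1 2 0 1
Double every second digit counting from the check-digit position (so the 1st, 3rd, 5th, ... of the partial from the right).
  doubled (with −9 where >9): 3 4 7 3 4 6 4 2 → sum 33
  kept as-is: 6 4 1 5 1 1 0 → sum 18
Total = 33 + 18 = 51.
Check digit = (10 − (51 mod 10)) mod 10 = 9.

9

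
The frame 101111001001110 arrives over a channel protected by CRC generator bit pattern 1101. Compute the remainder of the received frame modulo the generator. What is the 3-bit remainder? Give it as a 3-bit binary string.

Modulo-2 division of 101111001001110 by 1101:
  pos 0: 1011 XOR 1101 = 0110
  pos 1: 1101 XOR 1101 = 0000
  pos 5: 1001 XOR 1101 = 0100
  pos 6: 1000 XOR 1101 = 0101
  pos 7: 1010 XOR 1101 = 0111
  pos 8: 1111 XOR 1101 = 0010
  pos 10: 1011 XOR 1101 = 0110
  pos 11: 1100 XOR 1101 = 0001
Remainder = 001 (nonzero — an error is detected).

001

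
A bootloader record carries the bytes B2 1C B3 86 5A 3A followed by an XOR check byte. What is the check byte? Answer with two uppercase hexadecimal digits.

XOR the bytes together:
  start with 0xB2
  0xB2 ⊕ 0x1C = 0xAE
  0xAE ⊕ 0xB3 = 0x1D
  0x1D ⊕ 0x86 = 0x9B
  0x9B ⊕ 0x5A = 0xC1
  0xC1 ⊕ 0x3A = 0xFB

FB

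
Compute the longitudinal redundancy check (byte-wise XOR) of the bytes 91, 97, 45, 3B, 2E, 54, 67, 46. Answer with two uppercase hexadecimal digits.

23

XOR the bytes together:
  start with 0x91
  0x91 ⊕ 0x97 = 0x06
  0x06 ⊕ 0x45 = 0x43
  0x43 ⊕ 0x3B = 0x78
  0x78 ⊕ 0x2E = 0x56
  0x56 ⊕ 0x54 = 0x02
  0x02 ⊕ 0x67 = 0x65
  0x65 ⊕ 0x46 = 0x23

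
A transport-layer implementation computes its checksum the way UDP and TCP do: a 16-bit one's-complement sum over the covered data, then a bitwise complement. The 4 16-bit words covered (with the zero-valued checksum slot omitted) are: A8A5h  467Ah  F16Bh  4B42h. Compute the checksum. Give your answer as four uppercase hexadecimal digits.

D431

One's-complement addition (fold any carry out of bit 15 back into bit 0):
  0xA8A5 + 0x467A = 0x0EF1F
  0xEF1F + 0xF16B = 0x1E08A → wrap carry → 0xE08B
  0xE08B + 0x4B42 = 0x12BCD → wrap carry → 0x2BCE
One's-complement sum = 0x2BCE.
Checksum = ~0x2BCE & 0xFFFF = 0xD431.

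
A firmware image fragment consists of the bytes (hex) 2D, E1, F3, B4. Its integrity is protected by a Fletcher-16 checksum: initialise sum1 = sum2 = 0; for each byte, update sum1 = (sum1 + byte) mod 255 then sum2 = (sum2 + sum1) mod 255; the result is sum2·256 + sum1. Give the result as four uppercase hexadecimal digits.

F6B7

Running sums (mod 255):
  after byte 0 (2D): sum1=45, sum2=45
  after byte 1 (E1): sum1=15, sum2=60
  after byte 2 (F3): sum1=3, sum2=63
  after byte 3 (B4): sum1=183, sum2=246
Checksum = sum2·256 + sum1 = 246·256 + 183 = 63159 = 0xF6B7.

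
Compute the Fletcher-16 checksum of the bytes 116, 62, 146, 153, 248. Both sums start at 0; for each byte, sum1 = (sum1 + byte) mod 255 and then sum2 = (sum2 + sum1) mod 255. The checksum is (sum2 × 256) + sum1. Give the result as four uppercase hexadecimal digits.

Running sums (mod 255):
  after byte 0 (116): sum1=116, sum2=116
  after byte 1 (62): sum1=178, sum2=39
  after byte 2 (146): sum1=69, sum2=108
  after byte 3 (153): sum1=222, sum2=75
  after byte 4 (248): sum1=215, sum2=35
Checksum = sum2·256 + sum1 = 35·256 + 215 = 9175 = 0x23D7.

23D7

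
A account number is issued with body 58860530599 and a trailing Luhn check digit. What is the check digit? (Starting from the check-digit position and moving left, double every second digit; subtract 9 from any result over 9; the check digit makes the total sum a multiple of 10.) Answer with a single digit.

8

Partial digits right→left: 9 9 5 0 3 5 0 6 8 8 5
Double every second digit counting from the check-digit position (so the 1st, 3rd, 5th, ... of the partial from the right).
  doubled (with −9 where >9): 9 1 6 0 7 1 → sum 24
  kept as-is: 9 0 5 6 8 → sum 28
Total = 24 + 28 = 52.
Check digit = (10 − (52 mod 10)) mod 10 = 8.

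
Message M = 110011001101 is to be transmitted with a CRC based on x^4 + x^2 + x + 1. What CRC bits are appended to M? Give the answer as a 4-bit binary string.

Append 4 zeros: 1100110011010000. Divide by 10111 (XOR where the leading bit is 1):
  pos 0: 11001 XOR 10111 = 01110
  pos 1: 11101 XOR 10111 = 01010
  pos 2: 10100 XOR 10111 = 00011
  pos 5: 11011 XOR 10111 = 01100
  pos 6: 11000 XOR 10111 = 01111
  pos 7: 11111 XOR 10111 = 01000
  pos 8: 10000 XOR 10111 = 00111
  pos 10: 11100 XOR 10111 = 01011
  pos 11: 10110 XOR 10111 = 00001
Remainder (last 4 bits) = 0001. This is the CRC / FCS.

0001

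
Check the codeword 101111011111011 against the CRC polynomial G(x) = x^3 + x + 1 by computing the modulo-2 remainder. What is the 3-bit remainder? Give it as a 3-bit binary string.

Modulo-2 division of 101111011111011 by 1011:
  pos 0: 1011 XOR 1011 = 0000
  pos 4: 1101 XOR 1011 = 0110
  pos 5: 1101 XOR 1011 = 0110
  pos 6: 1101 XOR 1011 = 0110
  pos 7: 1101 XOR 1011 = 0110
  pos 8: 1101 XOR 1011 = 0110
  pos 9: 1100 XOR 1011 = 0111
  pos 10: 1111 XOR 1011 = 0100
  pos 11: 1001 XOR 1011 = 0010
Remainder = 010 (nonzero — an error is detected).

010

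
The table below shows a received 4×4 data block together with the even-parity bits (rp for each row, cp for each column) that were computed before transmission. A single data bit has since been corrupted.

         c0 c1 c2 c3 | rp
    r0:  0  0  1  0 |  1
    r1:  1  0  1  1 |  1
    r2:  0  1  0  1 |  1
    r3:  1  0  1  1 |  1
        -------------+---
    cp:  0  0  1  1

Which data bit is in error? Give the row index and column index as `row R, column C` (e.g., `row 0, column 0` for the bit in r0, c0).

Recompute each row's even parity and compare to rp:
  r0: data parity 1, sent rp 1 → ok
  r1: data parity 1, sent rp 1 → ok
  r2: data parity 0, sent rp 1 → mismatch
  r3: data parity 1, sent rp 1 → ok
Recompute each column's even parity and compare to cp:
  c0: data parity 0, sent cp 0 → ok
  c1: data parity 1, sent cp 0 → mismatch
  c2: data parity 1, sent cp 1 → ok
  c3: data parity 1, sent cp 1 → ok
Exactly one row (r2) and one column (c1) fail → the flipped bit is at their intersection.

row 2, column 1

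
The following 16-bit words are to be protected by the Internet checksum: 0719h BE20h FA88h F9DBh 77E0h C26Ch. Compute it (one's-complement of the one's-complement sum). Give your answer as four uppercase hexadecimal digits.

0C14

One's-complement addition (fold any carry out of bit 15 back into bit 0):
  0x0719 + 0xBE20 = 0x0C539
  0xC539 + 0xFA88 = 0x1BFC1 → wrap carry → 0xBFC2
  0xBFC2 + 0xF9DB = 0x1B99D → wrap carry → 0xB99E
  0xB99E + 0x77E0 = 0x1317E → wrap carry → 0x317F
  0x317F + 0xC26C = 0x0F3EB
One's-complement sum = 0xF3EB.
Checksum = ~0xF3EB & 0xFFFF = 0x0C14.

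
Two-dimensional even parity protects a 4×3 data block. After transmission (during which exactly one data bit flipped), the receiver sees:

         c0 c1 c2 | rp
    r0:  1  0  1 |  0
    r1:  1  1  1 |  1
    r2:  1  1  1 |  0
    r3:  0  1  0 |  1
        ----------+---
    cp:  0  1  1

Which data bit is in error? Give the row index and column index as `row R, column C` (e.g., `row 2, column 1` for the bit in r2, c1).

row 2, column 0

Recompute each row's even parity and compare to rp:
  r0: data parity 0, sent rp 0 → ok
  r1: data parity 1, sent rp 1 → ok
  r2: data parity 1, sent rp 0 → mismatch
  r3: data parity 1, sent rp 1 → ok
Recompute each column's even parity and compare to cp:
  c0: data parity 1, sent cp 0 → mismatch
  c1: data parity 1, sent cp 1 → ok
  c2: data parity 1, sent cp 1 → ok
Exactly one row (r2) and one column (c0) fail → the flipped bit is at their intersection.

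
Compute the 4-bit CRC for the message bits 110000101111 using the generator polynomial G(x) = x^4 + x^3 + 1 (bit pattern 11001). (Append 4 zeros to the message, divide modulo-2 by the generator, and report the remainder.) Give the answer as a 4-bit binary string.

0010

Append 4 zeros: 1100001011110000. Divide by 11001 (XOR where the leading bit is 1):
  pos 0: 11000 XOR 11001 = 00001
  pos 4: 10101 XOR 11001 = 01100
  pos 5: 11001 XOR 11001 = 00000
  pos 10: 11000 XOR 11001 = 00001
Remainder (last 4 bits) = 0010. This is the CRC / FCS.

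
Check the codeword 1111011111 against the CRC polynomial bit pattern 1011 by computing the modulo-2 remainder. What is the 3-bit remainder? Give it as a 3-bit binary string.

000

Modulo-2 division of 1111011111 by 1011:
  pos 0: 1111 XOR 1011 = 0100
  pos 1: 1000 XOR 1011 = 0011
  pos 3: 1111 XOR 1011 = 0100
  pos 4: 1001 XOR 1011 = 0010
  pos 6: 1011 XOR 1011 = 0000
Remainder = 000 (zero — the frame passes the CRC check).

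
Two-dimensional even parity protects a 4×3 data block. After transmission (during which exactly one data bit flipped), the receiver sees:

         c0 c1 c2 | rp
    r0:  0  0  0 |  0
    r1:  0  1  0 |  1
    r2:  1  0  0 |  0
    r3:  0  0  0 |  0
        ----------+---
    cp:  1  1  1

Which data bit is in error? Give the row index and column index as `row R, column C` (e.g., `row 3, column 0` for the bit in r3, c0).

row 2, column 2

Recompute each row's even parity and compare to rp:
  r0: data parity 0, sent rp 0 → ok
  r1: data parity 1, sent rp 1 → ok
  r2: data parity 1, sent rp 0 → mismatch
  r3: data parity 0, sent rp 0 → ok
Recompute each column's even parity and compare to cp:
  c0: data parity 1, sent cp 1 → ok
  c1: data parity 1, sent cp 1 → ok
  c2: data parity 0, sent cp 1 → mismatch
Exactly one row (r2) and one column (c2) fail → the flipped bit is at their intersection.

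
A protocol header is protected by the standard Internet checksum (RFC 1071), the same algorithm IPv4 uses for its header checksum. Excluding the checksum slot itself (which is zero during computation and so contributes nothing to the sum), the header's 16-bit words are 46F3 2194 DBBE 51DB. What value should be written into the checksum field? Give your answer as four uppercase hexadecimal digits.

69DE

One's-complement addition (fold any carry out of bit 15 back into bit 0):
  0x46F3 + 0x2194 = 0x06887
  0x6887 + 0xDBBE = 0x14445 → wrap carry → 0x4446
  0x4446 + 0x51DB = 0x09621
One's-complement sum = 0x9621.
Checksum = ~0x9621 & 0xFFFF = 0x69DE.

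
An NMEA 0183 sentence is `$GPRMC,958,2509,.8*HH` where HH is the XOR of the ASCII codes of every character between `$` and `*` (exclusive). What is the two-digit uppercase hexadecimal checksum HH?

XOR the ASCII codes of the payload characters:
  'G' = 0x47 → acc = 0x47
  'P' = 0x50 → acc = 0x17
  'R' = 0x52 → acc = 0x45
  'M' = 0x4D → acc = 0x08
  'C' = 0x43 → acc = 0x4B
  ',' = 0x2C → acc = 0x67
  '9' = 0x39 → acc = 0x5E
  '5' = 0x35 → acc = 0x6B
  '8' = 0x38 → acc = 0x53
  ',' = 0x2C → acc = 0x7F
  '2' = 0x32 → acc = 0x4D
  '5' = 0x35 → acc = 0x78
  '0' = 0x30 → acc = 0x48
  '9' = 0x39 → acc = 0x71
  ',' = 0x2C → acc = 0x5D
  '.' = 0x2E → acc = 0x73
  '8' = 0x38 → acc = 0x4B
Checksum = 0x4B.

4B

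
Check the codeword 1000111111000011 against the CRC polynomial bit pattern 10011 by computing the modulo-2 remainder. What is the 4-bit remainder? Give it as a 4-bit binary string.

0011

Modulo-2 division of 1000111111000011 by 10011:
  pos 0: 10001 XOR 10011 = 00010
  pos 3: 10111 XOR 10011 = 00100
  pos 5: 10011 XOR 10011 = 00000
Remainder = 0011 (nonzero — an error is detected).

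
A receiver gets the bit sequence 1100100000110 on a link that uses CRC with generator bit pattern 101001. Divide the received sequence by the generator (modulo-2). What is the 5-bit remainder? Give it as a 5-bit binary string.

Modulo-2 division of 1100100000110 by 101001:
  pos 0: 110010 XOR 101001 = 011011
  pos 1: 110110 XOR 101001 = 011111
  pos 2: 111110 XOR 101001 = 010111
  pos 3: 101110 XOR 101001 = 000111
  pos 6: 111011 XOR 101001 = 010010
  pos 7: 100100 XOR 101001 = 001101
Remainder = 01101 (nonzero — an error is detected).

01101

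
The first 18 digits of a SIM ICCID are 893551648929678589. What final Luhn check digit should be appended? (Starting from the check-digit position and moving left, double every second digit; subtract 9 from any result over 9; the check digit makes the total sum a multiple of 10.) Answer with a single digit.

Partial digits right→left: 9 8 5 8 7 6 9 2 9 8 4 6 1 5 5 3 9 8
Double every second digit counting from the check-digit position (so the 1st, 3rd, 5th, ... of the partial from the right).
  doubled (with −9 where >9): 9 1 5 9 9 8 2 1 9 → sum 53
  kept as-is: 8 8 6 2 8 6 5 3 8 → sum 54
Total = 53 + 54 = 107.
Check digit = (10 − (107 mod 10)) mod 10 = 3.

3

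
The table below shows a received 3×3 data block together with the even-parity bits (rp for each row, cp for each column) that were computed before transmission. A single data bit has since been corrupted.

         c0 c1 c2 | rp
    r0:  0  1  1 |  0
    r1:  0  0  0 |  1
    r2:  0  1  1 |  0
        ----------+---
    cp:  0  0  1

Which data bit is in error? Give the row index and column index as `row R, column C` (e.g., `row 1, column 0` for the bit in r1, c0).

row 1, column 2

Recompute each row's even parity and compare to rp:
  r0: data parity 0, sent rp 0 → ok
  r1: data parity 0, sent rp 1 → mismatch
  r2: data parity 0, sent rp 0 → ok
Recompute each column's even parity and compare to cp:
  c0: data parity 0, sent cp 0 → ok
  c1: data parity 0, sent cp 0 → ok
  c2: data parity 0, sent cp 1 → mismatch
Exactly one row (r1) and one column (c2) fail → the flipped bit is at their intersection.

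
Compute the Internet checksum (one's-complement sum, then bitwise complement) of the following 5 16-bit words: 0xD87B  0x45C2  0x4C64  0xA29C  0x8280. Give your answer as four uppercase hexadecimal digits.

One's-complement addition (fold any carry out of bit 15 back into bit 0):
  0xD87B + 0x45C2 = 0x11E3D → wrap carry → 0x1E3E
  0x1E3E + 0x4C64 = 0x06AA2
  0x6AA2 + 0xA29C = 0x10D3E → wrap carry → 0x0D3F
  0x0D3F + 0x8280 = 0x08FBF
One's-complement sum = 0x8FBF.
Checksum = ~0x8FBF & 0xFFFF = 0x7040.

7040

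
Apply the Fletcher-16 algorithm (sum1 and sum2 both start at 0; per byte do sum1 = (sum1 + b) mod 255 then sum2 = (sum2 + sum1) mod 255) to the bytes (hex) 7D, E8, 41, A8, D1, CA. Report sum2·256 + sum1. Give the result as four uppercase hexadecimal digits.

EAEC

Running sums (mod 255):
  after byte 0 (7D): sum1=125, sum2=125
  after byte 1 (E8): sum1=102, sum2=227
  after byte 2 (41): sum1=167, sum2=139
  after byte 3 (A8): sum1=80, sum2=219
  after byte 4 (D1): sum1=34, sum2=253
  after byte 5 (CA): sum1=236, sum2=234
Checksum = sum2·256 + sum1 = 234·256 + 236 = 60140 = 0xEAEC.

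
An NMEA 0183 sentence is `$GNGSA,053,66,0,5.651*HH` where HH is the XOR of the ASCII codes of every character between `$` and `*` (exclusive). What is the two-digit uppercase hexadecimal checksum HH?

XOR the ASCII codes of the payload characters:
  'G' = 0x47 → acc = 0x47
  'N' = 0x4E → acc = 0x09
  'G' = 0x47 → acc = 0x4E
  'S' = 0x53 → acc = 0x1D
  'A' = 0x41 → acc = 0x5C
  ',' = 0x2C → acc = 0x70
  '0' = 0x30 → acc = 0x40
  '5' = 0x35 → acc = 0x75
  '3' = 0x33 → acc = 0x46
  ',' = 0x2C → acc = 0x6A
  '6' = 0x36 → acc = 0x5C
  '6' = 0x36 → acc = 0x6A
  ',' = 0x2C → acc = 0x46
  '0' = 0x30 → acc = 0x76
  ',' = 0x2C → acc = 0x5A
  '5' = 0x35 → acc = 0x6F
  '.' = 0x2E → acc = 0x41
  '6' = 0x36 → acc = 0x77
  '5' = 0x35 → acc = 0x42
  '1' = 0x31 → acc = 0x73
Checksum = 0x73.

73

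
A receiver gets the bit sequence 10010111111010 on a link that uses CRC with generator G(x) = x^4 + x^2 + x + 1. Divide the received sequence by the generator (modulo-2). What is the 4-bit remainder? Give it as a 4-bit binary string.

Modulo-2 division of 10010111111010 by 10111:
  pos 0: 10010 XOR 10111 = 00101
  pos 2: 10111 XOR 10111 = 00000
  pos 7: 11110 XOR 10111 = 01001
  pos 8: 10011 XOR 10111 = 00100
Remainder = 1000 (nonzero — an error is detected).

1000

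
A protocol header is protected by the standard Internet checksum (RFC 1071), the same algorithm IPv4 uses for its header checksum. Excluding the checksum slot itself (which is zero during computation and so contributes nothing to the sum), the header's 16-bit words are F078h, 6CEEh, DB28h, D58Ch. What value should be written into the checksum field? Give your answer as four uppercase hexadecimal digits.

F1E2

One's-complement addition (fold any carry out of bit 15 back into bit 0):
  0xF078 + 0x6CEE = 0x15D66 → wrap carry → 0x5D67
  0x5D67 + 0xDB28 = 0x1388F → wrap carry → 0x3890
  0x3890 + 0xD58C = 0x10E1C → wrap carry → 0x0E1D
One's-complement sum = 0x0E1D.
Checksum = ~0x0E1D & 0xFFFF = 0xF1E2.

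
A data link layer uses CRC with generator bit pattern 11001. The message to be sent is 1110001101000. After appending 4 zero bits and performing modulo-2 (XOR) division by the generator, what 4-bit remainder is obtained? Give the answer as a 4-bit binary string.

Append 4 zeros: 11100011010000000. Divide by 11001 (XOR where the leading bit is 1):
  pos 0: 11100 XOR 11001 = 00101
  pos 2: 10101 XOR 11001 = 01100
  pos 3: 11001 XOR 11001 = 00000
  pos 9: 10000 XOR 11001 = 01001
  pos 10: 10010 XOR 11001 = 01011
  pos 11: 10110 XOR 11001 = 01111
  pos 12: 11110 XOR 11001 = 00111
Remainder (last 4 bits) = 0111. This is the CRC / FCS.

0111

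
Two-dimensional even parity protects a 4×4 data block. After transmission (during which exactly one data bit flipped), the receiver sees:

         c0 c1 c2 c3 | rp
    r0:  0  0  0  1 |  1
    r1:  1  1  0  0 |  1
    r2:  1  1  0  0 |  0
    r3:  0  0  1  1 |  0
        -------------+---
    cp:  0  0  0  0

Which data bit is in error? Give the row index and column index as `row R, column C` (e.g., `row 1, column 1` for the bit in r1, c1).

row 1, column 2

Recompute each row's even parity and compare to rp:
  r0: data parity 1, sent rp 1 → ok
  r1: data parity 0, sent rp 1 → mismatch
  r2: data parity 0, sent rp 0 → ok
  r3: data parity 0, sent rp 0 → ok
Recompute each column's even parity and compare to cp:
  c0: data parity 0, sent cp 0 → ok
  c1: data parity 0, sent cp 0 → ok
  c2: data parity 1, sent cp 0 → mismatch
  c3: data parity 0, sent cp 0 → ok
Exactly one row (r1) and one column (c2) fail → the flipped bit is at their intersection.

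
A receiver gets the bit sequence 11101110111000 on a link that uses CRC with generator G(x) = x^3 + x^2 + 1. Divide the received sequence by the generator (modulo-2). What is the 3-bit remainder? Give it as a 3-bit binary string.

100

Modulo-2 division of 11101110111000 by 1101:
  pos 0: 1110 XOR 1101 = 0011
  pos 2: 1111 XOR 1101 = 0010
  pos 4: 1010 XOR 1101 = 0111
  pos 5: 1111 XOR 1101 = 0010
  pos 7: 1011 XOR 1101 = 0110
  pos 8: 1100 XOR 1101 = 0001
Remainder = 100 (nonzero — an error is detected).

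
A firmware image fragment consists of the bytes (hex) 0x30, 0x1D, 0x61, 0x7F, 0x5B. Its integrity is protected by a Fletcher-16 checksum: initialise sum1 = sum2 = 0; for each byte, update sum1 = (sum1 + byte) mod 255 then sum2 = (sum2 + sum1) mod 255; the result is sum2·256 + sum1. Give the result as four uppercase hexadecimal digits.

E389

Running sums (mod 255):
  after byte 0 (0x30): sum1=48, sum2=48
  after byte 1 (0x1D): sum1=77, sum2=125
  after byte 2 (0x61): sum1=174, sum2=44
  after byte 3 (0x7F): sum1=46, sum2=90
  after byte 4 (0x5B): sum1=137, sum2=227
Checksum = sum2·256 + sum1 = 227·256 + 137 = 58249 = 0xE389.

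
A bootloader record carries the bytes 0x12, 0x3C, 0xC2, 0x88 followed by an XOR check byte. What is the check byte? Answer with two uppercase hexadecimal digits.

XOR the bytes together:
  start with 0x12
  0x12 ⊕ 0x3C = 0x2E
  0x2E ⊕ 0xC2 = 0xEC
  0xEC ⊕ 0x88 = 0x64

64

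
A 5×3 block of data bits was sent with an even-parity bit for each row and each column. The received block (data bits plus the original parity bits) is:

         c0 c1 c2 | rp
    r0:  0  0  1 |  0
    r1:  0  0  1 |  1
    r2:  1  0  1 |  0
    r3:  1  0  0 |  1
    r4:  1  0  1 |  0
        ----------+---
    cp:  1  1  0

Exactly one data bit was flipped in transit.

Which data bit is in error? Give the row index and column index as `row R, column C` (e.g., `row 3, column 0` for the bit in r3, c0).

row 0, column 1

Recompute each row's even parity and compare to rp:
  r0: data parity 1, sent rp 0 → mismatch
  r1: data parity 1, sent rp 1 → ok
  r2: data parity 0, sent rp 0 → ok
  r3: data parity 1, sent rp 1 → ok
  r4: data parity 0, sent rp 0 → ok
Recompute each column's even parity and compare to cp:
  c0: data parity 1, sent cp 1 → ok
  c1: data parity 0, sent cp 1 → mismatch
  c2: data parity 0, sent cp 0 → ok
Exactly one row (r0) and one column (c1) fail → the flipped bit is at their intersection.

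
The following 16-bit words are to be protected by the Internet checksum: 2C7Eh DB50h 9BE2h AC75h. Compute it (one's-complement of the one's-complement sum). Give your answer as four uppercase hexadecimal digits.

One's-complement addition (fold any carry out of bit 15 back into bit 0):
  0x2C7E + 0xDB50 = 0x107CE → wrap carry → 0x07CF
  0x07CF + 0x9BE2 = 0x0A3B1
  0xA3B1 + 0xAC75 = 0x15026 → wrap carry → 0x5027
One's-complement sum = 0x5027.
Checksum = ~0x5027 & 0xFFFF = 0xAFD8.

AFD8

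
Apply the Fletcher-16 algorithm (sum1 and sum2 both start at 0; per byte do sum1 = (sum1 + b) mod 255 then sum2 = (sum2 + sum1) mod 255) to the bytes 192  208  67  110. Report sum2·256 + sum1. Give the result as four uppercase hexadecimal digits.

6A43

Running sums (mod 255):
  after byte 0 (192): sum1=192, sum2=192
  after byte 1 (208): sum1=145, sum2=82
  after byte 2 (67): sum1=212, sum2=39
  after byte 3 (110): sum1=67, sum2=106
Checksum = sum2·256 + sum1 = 106·256 + 67 = 27203 = 0x6A43.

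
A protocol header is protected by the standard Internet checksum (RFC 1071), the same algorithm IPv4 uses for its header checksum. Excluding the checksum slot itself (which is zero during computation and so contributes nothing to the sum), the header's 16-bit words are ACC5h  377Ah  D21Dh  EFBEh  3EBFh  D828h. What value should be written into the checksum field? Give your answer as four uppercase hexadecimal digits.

42FB

One's-complement addition (fold any carry out of bit 15 back into bit 0):
  0xACC5 + 0x377A = 0x0E43F
  0xE43F + 0xD21D = 0x1B65C → wrap carry → 0xB65D
  0xB65D + 0xEFBE = 0x1A61B → wrap carry → 0xA61C
  0xA61C + 0x3EBF = 0x0E4DB
  0xE4DB + 0xD828 = 0x1BD03 → wrap carry → 0xBD04
One's-complement sum = 0xBD04.
Checksum = ~0xBD04 & 0xFFFF = 0x42FB.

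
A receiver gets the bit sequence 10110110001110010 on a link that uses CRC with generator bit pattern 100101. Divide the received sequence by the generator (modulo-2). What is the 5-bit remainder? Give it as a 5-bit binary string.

10001

Modulo-2 division of 10110110001110010 by 100101:
  pos 0: 101101 XOR 100101 = 001000
  pos 2: 100010 XOR 100101 = 000111
  pos 5: 111001 XOR 100101 = 011100
  pos 6: 111001 XOR 100101 = 011100
  pos 7: 111001 XOR 100101 = 011100
  pos 8: 111000 XOR 100101 = 011101
  pos 9: 111010 XOR 100101 = 011111
  pos 10: 111111 XOR 100101 = 011010
  pos 11: 110100 XOR 100101 = 010001
Remainder = 10001 (nonzero — an error is detected).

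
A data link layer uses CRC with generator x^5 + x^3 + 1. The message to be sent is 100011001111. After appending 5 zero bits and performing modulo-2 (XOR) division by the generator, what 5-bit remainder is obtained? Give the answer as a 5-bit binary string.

Append 5 zeros: 10001100111100000. Divide by 101001 (XOR where the leading bit is 1):
  pos 0: 100011 XOR 101001 = 001010
  pos 2: 101000 XOR 101001 = 000001
  pos 7: 111110 XOR 101001 = 010111
  pos 8: 101110 XOR 101001 = 000111
  pos 11: 111000 XOR 101001 = 010001
Remainder (last 5 bits) = 10001. This is the CRC / FCS.

10001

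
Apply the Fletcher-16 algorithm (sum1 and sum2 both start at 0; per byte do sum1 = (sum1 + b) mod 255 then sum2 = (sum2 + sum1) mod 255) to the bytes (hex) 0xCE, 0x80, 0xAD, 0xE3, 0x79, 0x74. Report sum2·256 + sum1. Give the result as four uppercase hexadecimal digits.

25CE

Running sums (mod 255):
  after byte 0 (0xCE): sum1=206, sum2=206
  after byte 1 (0x80): sum1=79, sum2=30
  after byte 2 (0xAD): sum1=252, sum2=27
  after byte 3 (0xE3): sum1=224, sum2=251
  after byte 4 (0x79): sum1=90, sum2=86
  after byte 5 (0x74): sum1=206, sum2=37
Checksum = sum2·256 + sum1 = 37·256 + 206 = 9678 = 0x25CE.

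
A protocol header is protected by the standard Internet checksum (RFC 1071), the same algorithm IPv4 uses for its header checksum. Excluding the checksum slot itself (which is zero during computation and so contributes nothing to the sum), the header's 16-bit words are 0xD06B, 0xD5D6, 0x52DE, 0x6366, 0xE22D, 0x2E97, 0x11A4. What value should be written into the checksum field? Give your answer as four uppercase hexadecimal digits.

One's-complement addition (fold any carry out of bit 15 back into bit 0):
  0xD06B + 0xD5D6 = 0x1A641 → wrap carry → 0xA642
  0xA642 + 0x52DE = 0x0F920
  0xF920 + 0x6366 = 0x15C86 → wrap carry → 0x5C87
  0x5C87 + 0xE22D = 0x13EB4 → wrap carry → 0x3EB5
  0x3EB5 + 0x2E97 = 0x06D4C
  0x6D4C + 0x11A4 = 0x07EF0
One's-complement sum = 0x7EF0.
Checksum = ~0x7EF0 & 0xFFFF = 0x810F.

810F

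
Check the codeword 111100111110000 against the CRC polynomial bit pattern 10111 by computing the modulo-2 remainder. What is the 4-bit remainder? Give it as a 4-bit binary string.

Modulo-2 division of 111100111110000 by 10111:
  pos 0: 11110 XOR 10111 = 01001
  pos 1: 10010 XOR 10111 = 00101
  pos 3: 10111 XOR 10111 = 00000
  pos 8: 11100 XOR 10111 = 01011
  pos 9: 10110 XOR 10111 = 00001
Remainder = 0010 (nonzero — an error is detected).

0010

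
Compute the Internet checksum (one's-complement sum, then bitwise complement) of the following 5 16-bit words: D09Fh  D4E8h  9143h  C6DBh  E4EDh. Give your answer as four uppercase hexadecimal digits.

1D6A

One's-complement addition (fold any carry out of bit 15 back into bit 0):
  0xD09F + 0xD4E8 = 0x1A587 → wrap carry → 0xA588
  0xA588 + 0x9143 = 0x136CB → wrap carry → 0x36CC
  0x36CC + 0xC6DB = 0x0FDA7
  0xFDA7 + 0xE4ED = 0x1E294 → wrap carry → 0xE295
One's-complement sum = 0xE295.
Checksum = ~0xE295 & 0xFFFF = 0x1D6A.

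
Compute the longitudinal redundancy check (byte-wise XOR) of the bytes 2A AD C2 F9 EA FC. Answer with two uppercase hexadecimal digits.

XOR the bytes together:
  start with 0x2A
  0x2A ⊕ 0xAD = 0x87
  0x87 ⊕ 0xC2 = 0x45
  0x45 ⊕ 0xF9 = 0xBC
  0xBC ⊕ 0xEA = 0x56
  0x56 ⊕ 0xFC = 0xAA

AA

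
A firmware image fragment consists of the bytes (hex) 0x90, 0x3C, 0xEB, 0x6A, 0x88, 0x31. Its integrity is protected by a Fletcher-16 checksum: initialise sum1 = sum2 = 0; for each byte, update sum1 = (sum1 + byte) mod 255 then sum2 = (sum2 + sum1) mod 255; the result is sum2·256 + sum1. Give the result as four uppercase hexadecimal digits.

C1DC

Running sums (mod 255):
  after byte 0 (0x90): sum1=144, sum2=144
  after byte 1 (0x3C): sum1=204, sum2=93
  after byte 2 (0xEB): sum1=184, sum2=22
  after byte 3 (0x6A): sum1=35, sum2=57
  after byte 4 (0x88): sum1=171, sum2=228
  after byte 5 (0x31): sum1=220, sum2=193
Checksum = sum2·256 + sum1 = 193·256 + 220 = 49628 = 0xC1DC.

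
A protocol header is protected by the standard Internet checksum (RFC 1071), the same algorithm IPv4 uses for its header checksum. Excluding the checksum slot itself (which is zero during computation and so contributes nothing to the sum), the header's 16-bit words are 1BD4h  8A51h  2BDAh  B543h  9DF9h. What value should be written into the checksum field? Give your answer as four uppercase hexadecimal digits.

One's-complement addition (fold any carry out of bit 15 back into bit 0):
  0x1BD4 + 0x8A51 = 0x0A625
  0xA625 + 0x2BDA = 0x0D1FF
  0xD1FF + 0xB543 = 0x18742 → wrap carry → 0x8743
  0x8743 + 0x9DF9 = 0x1253C → wrap carry → 0x253D
One's-complement sum = 0x253D.
Checksum = ~0x253D & 0xFFFF = 0xDAC2.

DAC2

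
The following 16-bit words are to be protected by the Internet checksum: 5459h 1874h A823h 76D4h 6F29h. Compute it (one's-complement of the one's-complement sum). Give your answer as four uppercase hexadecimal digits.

0511

One's-complement addition (fold any carry out of bit 15 back into bit 0):
  0x5459 + 0x1874 = 0x06CCD
  0x6CCD + 0xA823 = 0x114F0 → wrap carry → 0x14F1
  0x14F1 + 0x76D4 = 0x08BC5
  0x8BC5 + 0x6F29 = 0x0FAEE
One's-complement sum = 0xFAEE.
Checksum = ~0xFAEE & 0xFFFF = 0x0511.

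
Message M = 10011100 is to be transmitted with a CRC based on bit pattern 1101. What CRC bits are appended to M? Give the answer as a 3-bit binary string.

Append 3 zeros: 10011100000. Divide by 1101 (XOR where the leading bit is 1):
  pos 0: 1001 XOR 1101 = 0100
  pos 1: 1001 XOR 1101 = 0100
  pos 2: 1001 XOR 1101 = 0100
  pos 3: 1000 XOR 1101 = 0101
  pos 4: 1010 XOR 1101 = 0111
  pos 5: 1110 XOR 1101 = 0011
  pos 7: 1100 XOR 1101 = 0001
Remainder (last 3 bits) = 001. This is the CRC / FCS.

001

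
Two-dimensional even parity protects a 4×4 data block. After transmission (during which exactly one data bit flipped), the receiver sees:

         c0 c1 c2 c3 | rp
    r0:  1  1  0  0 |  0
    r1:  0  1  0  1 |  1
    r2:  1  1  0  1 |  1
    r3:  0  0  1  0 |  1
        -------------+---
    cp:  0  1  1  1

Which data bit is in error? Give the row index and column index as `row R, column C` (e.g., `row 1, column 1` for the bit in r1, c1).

row 1, column 3

Recompute each row's even parity and compare to rp:
  r0: data parity 0, sent rp 0 → ok
  r1: data parity 0, sent rp 1 → mismatch
  r2: data parity 1, sent rp 1 → ok
  r3: data parity 1, sent rp 1 → ok
Recompute each column's even parity and compare to cp:
  c0: data parity 0, sent cp 0 → ok
  c1: data parity 1, sent cp 1 → ok
  c2: data parity 1, sent cp 1 → ok
  c3: data parity 0, sent cp 1 → mismatch
Exactly one row (r1) and one column (c3) fail → the flipped bit is at their intersection.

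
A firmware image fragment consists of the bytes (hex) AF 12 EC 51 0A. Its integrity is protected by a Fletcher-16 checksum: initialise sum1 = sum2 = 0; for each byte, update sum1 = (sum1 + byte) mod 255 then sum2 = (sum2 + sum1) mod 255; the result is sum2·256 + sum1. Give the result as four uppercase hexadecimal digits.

2A0A

Running sums (mod 255):
  after byte 0 (AF): sum1=175, sum2=175
  after byte 1 (12): sum1=193, sum2=113
  after byte 2 (EC): sum1=174, sum2=32
  after byte 3 (51): sum1=0, sum2=32
  after byte 4 (0A): sum1=10, sum2=42
Checksum = sum2·256 + sum1 = 42·256 + 10 = 10762 = 0x2A0A.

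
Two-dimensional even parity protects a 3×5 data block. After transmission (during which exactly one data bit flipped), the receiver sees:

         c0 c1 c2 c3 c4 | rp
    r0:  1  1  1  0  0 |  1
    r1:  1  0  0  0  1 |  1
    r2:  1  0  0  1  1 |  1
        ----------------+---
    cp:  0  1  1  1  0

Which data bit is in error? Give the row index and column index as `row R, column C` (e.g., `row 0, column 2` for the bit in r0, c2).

Recompute each row's even parity and compare to rp:
  r0: data parity 1, sent rp 1 → ok
  r1: data parity 0, sent rp 1 → mismatch
  r2: data parity 1, sent rp 1 → ok
Recompute each column's even parity and compare to cp:
  c0: data parity 1, sent cp 0 → mismatch
  c1: data parity 1, sent cp 1 → ok
  c2: data parity 1, sent cp 1 → ok
  c3: data parity 1, sent cp 1 → ok
  c4: data parity 0, sent cp 0 → ok
Exactly one row (r1) and one column (c0) fail → the flipped bit is at their intersection.

row 1, column 0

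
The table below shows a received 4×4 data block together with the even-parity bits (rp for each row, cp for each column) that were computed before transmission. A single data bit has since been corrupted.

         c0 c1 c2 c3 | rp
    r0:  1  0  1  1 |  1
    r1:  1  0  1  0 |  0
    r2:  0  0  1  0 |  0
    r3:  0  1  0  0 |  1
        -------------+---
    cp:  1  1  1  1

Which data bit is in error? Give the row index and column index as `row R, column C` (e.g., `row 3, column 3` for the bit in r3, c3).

row 2, column 0

Recompute each row's even parity and compare to rp:
  r0: data parity 1, sent rp 1 → ok
  r1: data parity 0, sent rp 0 → ok
  r2: data parity 1, sent rp 0 → mismatch
  r3: data parity 1, sent rp 1 → ok
Recompute each column's even parity and compare to cp:
  c0: data parity 0, sent cp 1 → mismatch
  c1: data parity 1, sent cp 1 → ok
  c2: data parity 1, sent cp 1 → ok
  c3: data parity 1, sent cp 1 → ok
Exactly one row (r2) and one column (c0) fail → the flipped bit is at their intersection.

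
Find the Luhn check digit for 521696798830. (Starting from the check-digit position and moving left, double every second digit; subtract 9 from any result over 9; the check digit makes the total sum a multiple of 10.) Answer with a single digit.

1

Partial digits right→left: 0 3 8 8 9 7 6 9 6 1 2 5
Double every second digit counting from the check-digit position (so the 1st, 3rd, 5th, ... of the partial from the right).
  doubled (with −9 where >9): 0 7 9 3 3 4 → sum 26
  kept as-is: 3 8 7 9 1 5 → sum 33
Total = 26 + 33 = 59.
Check digit = (10 − (59 mod 10)) mod 10 = 1.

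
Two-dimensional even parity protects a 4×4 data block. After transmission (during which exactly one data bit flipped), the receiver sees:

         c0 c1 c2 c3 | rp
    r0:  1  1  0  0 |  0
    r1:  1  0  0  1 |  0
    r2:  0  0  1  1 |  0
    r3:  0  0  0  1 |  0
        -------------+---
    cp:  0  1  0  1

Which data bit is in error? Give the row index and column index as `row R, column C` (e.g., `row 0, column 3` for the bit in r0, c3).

Recompute each row's even parity and compare to rp:
  r0: data parity 0, sent rp 0 → ok
  r1: data parity 0, sent rp 0 → ok
  r2: data parity 0, sent rp 0 → ok
  r3: data parity 1, sent rp 0 → mismatch
Recompute each column's even parity and compare to cp:
  c0: data parity 0, sent cp 0 → ok
  c1: data parity 1, sent cp 1 → ok
  c2: data parity 1, sent cp 0 → mismatch
  c3: data parity 1, sent cp 1 → ok
Exactly one row (r3) and one column (c2) fail → the flipped bit is at their intersection.

row 3, column 2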